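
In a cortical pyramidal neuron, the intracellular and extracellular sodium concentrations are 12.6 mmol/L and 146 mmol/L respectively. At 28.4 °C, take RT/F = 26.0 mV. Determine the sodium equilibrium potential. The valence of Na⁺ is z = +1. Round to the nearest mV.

E = (26.0/z) · ln([Na⁺]_out/[Na⁺]_in) with z = +1.
= (26.0/1) · ln(146/12.6) = 26.00 · ln(11.59)
= 26.00 · (2.4499) = 63.70 mV

64 mV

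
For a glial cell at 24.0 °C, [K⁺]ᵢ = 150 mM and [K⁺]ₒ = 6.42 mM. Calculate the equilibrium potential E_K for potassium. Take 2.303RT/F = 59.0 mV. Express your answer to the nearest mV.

E = (59.0/z) · log₁₀([K⁺]_out/[K⁺]_in) with z = +1.
= (59.0/1) · log₁₀(6.42/150) = 59.00 · log₁₀(0.0428)
= 59.00 · (-1.3686) = -80.74 mV

-81 mV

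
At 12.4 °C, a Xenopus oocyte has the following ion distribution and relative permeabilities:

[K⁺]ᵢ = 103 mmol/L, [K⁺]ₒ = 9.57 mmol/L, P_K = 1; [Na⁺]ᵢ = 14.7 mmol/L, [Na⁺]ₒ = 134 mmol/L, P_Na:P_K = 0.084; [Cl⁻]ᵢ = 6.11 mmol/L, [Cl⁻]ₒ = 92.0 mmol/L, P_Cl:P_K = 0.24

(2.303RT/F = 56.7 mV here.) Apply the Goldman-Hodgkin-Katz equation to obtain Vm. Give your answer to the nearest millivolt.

Vm = 56.7 · log₁₀[(Σ P·[cation]ₒ + Σ P·[anion]ᵢ) / (Σ P·[cation]ᵢ + Σ P·[anion]ₒ)]
Numerator = 1×9.57 + 0.084×134 + 0.24×6.11 = 22.29
Denominator = 1×103 + 0.084×14.7 + 0.24×92.0 = 126.3
Vm = 56.7 · log₁₀(0.17648) = 56.7 × (-0.7533) = -42.71 mV

-43 mV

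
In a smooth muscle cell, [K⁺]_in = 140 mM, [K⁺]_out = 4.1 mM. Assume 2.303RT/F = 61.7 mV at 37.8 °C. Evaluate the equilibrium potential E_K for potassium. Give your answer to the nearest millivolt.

-95 mV

E = (61.7/z) · log₁₀([K⁺]_out/[K⁺]_in) with z = +1.
= (61.7/1) · log₁₀(4.1/140) = 61.70 · log₁₀(0.02929)
= 61.70 · (-1.5333) = -94.61 mV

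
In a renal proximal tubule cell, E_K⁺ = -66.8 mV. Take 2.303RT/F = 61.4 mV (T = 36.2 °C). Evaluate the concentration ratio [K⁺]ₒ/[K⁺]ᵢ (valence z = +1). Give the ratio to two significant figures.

log₁₀([out]/[in]) = E·z/(61.4) = -66.8 × 1 / 61.4 = -1.0879
[out]/[in] = 10^(-1.0879) = 0.08167

0.082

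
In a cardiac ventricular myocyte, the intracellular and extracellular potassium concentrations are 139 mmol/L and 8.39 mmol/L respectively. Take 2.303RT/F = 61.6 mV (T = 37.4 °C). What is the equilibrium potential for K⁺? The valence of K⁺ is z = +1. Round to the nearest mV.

-75 mV

E = (61.6/z) · log₁₀([K⁺]_out/[K⁺]_in) with z = +1.
= (61.6/1) · log₁₀(8.39/139) = 61.60 · log₁₀(0.06036)
= 61.60 · (-1.2193) = -75.11 mV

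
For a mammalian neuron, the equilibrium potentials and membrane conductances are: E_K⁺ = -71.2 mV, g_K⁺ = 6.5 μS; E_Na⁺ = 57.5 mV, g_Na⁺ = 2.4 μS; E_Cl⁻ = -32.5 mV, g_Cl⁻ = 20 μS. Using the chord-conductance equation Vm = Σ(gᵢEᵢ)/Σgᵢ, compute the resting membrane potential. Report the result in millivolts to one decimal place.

Σ gᵢEᵢ = 6.5·(-71.2) + 2.4·(57.5) + 20·(-32.5) = -974.80
Σ gᵢ = 6.5 + 2.4 + 20 = 28.9
Vm = -974.80 / 28.9 = -33.73 mV

-33.7 mV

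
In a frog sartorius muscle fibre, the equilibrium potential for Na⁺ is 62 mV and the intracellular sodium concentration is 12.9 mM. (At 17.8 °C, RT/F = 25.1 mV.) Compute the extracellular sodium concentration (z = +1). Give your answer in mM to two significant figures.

150 mM

Nernst: E = (25.1/1) · ln([out]/[in]), so ln([out]/[in]) = 62.0 × 1 / 25.1 = 2.4701.
[out]/[in] = e^(2.4701) = 11.82.
[out] = 11.82 × 12.9 = 152.5 mM.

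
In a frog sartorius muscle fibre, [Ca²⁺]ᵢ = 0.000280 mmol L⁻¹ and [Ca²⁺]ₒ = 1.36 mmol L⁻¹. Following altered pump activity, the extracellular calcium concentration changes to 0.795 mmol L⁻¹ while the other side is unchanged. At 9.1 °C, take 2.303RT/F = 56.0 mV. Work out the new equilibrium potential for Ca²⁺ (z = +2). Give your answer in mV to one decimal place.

96.7 mV

After the shift: [Ca²⁺]_out = 0.795, [Ca²⁺]_in = 0.000280 mmol L⁻¹.
E_new = (56.0/2)·log₁₀(0.795/0.000280) = 28.00 · (3.4532) = 96.69 mV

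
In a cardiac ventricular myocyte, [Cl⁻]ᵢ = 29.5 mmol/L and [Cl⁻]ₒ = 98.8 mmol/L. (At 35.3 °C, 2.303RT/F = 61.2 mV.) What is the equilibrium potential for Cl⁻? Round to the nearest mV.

E = (61.2/z) · log₁₀([Cl⁻]_out/[Cl⁻]_in) with z = -1.
For an anion, dividing by z = -1 reverses the sign.
= (61.2/-1) · log₁₀(98.8/29.5) = -61.20 · log₁₀(3.349)
= -61.20 · (0.5249) = -32.13 mV

-32 mV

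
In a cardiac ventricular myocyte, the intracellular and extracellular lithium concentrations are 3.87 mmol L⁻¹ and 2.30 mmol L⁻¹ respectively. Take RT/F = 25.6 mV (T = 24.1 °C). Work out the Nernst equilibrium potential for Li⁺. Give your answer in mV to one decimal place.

-13.3 mV

E = (25.6/z) · ln([Li⁺]_out/[Li⁺]_in) with z = +1.
= (25.6/1) · ln(2.30/3.87) = 25.60 · ln(0.5943)
= 25.60 · (-0.5203) = -13.32 mV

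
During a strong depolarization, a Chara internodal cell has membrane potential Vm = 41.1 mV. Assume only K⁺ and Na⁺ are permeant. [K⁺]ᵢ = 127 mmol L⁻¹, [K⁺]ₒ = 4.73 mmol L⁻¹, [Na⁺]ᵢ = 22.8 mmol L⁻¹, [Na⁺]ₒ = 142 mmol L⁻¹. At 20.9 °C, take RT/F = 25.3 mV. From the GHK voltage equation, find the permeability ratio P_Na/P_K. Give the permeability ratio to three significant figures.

Let α = P_Na/P_K. GHK: Vm = 25.3·ln[(Kₒ + α·Naₒ)/(Kᵢ + α·Naᵢ)].
e^(Vm/25.3) = e^(41.1/25.3) = 5.0759
So 5.0759·(Kᵢ + α·Naᵢ) = Kₒ + α·Naₒ → α = (5.0759·127.0 − 4.73) / (142.0 − 5.0759·22.8)
α = (644.6 − 4.73) / (142.0 − 115.7) = 639.9/26.27 = 24.36

24.4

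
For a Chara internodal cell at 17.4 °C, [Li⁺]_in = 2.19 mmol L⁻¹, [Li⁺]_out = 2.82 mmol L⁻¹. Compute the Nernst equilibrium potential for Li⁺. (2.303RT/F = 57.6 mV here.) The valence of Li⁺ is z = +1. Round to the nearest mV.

6 mV

E = (57.6/z) · log₁₀([Li⁺]_out/[Li⁺]_in) with z = +1.
= (57.6/1) · log₁₀(2.82/2.19) = 57.60 · log₁₀(1.288)
= 57.60 · (0.1098) = 6.32 mV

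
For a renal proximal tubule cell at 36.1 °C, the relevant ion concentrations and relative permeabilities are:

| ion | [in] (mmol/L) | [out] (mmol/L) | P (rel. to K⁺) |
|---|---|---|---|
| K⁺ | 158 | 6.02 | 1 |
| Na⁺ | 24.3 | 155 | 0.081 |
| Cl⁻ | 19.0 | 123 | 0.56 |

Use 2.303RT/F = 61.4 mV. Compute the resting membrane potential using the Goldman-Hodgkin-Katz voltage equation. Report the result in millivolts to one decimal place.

Vm = 61.4 · log₁₀[(Σ P·[cation]ₒ + Σ P·[anion]ᵢ) / (Σ P·[cation]ᵢ + Σ P·[anion]ₒ)]
Numerator = 1×6.02 + 0.081×155 + 0.56×19.0 = 29.21
Denominator = 1×158 + 0.081×24.3 + 0.56×123 = 228.8
Vm = 61.4 · log₁₀(0.12766) = 61.4 × (-0.8939) = -54.89 mV

-54.9 mV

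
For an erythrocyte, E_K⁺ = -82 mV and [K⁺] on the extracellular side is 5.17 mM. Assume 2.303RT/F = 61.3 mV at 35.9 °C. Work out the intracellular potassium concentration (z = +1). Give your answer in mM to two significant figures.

110 mM

Nernst: E = (61.3/1) · log₁₀([out]/[in]), so log₁₀([out]/[in]) = -82.0 × 1 / 61.3 = -1.3377.
[out]/[in] = 10^(-1.3377) = 0.04595.
[in] = 5.17 / 0.04595 = 112.5 mM.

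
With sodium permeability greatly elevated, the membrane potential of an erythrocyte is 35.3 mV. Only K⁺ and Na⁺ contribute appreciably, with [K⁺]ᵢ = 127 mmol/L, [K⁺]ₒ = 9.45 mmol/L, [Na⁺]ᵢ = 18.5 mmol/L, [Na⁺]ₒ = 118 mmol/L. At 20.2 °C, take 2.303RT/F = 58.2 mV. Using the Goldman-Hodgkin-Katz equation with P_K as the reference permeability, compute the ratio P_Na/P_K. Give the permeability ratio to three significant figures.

11.7

Let α = P_Na/P_K. GHK: Vm = 58.2·log₁₀[(Kₒ + α·Naₒ)/(Kᵢ + α·Naᵢ)].
10^(Vm/58.2) = 10^(35.3/58.2) = 4.0414
So 4.0414·(Kᵢ + α·Naᵢ) = Kₒ + α·Naₒ → α = (4.0414·127.0 − 9.45) / (118.0 − 4.0414·18.5)
α = (513.3 − 9.45) / (118.0 − 74.77) = 503.8/43.23 = 11.65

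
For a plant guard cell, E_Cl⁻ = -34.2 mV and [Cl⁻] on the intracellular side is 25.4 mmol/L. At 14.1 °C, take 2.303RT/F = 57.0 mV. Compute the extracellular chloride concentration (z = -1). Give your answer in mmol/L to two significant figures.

Nernst: E = (57.0/-1) · log₁₀([out]/[in]), so log₁₀([out]/[in]) = -34.2 × -1 / 57.0 = 0.6000.
[out]/[in] = 10^(0.6000) = 3.981.
[out] = 3.981 × 25.4 = 101.1 mmol/L.

100 mmol/L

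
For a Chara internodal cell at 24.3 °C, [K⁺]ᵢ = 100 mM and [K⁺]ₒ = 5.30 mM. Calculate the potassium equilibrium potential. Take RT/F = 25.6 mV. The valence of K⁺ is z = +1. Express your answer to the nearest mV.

E = (25.6/z) · ln([K⁺]_out/[K⁺]_in) with z = +1.
= (25.6/1) · ln(5.30/100) = 25.60 · ln(0.053)
= 25.60 · (-2.9375) = -75.20 mV

-75 mV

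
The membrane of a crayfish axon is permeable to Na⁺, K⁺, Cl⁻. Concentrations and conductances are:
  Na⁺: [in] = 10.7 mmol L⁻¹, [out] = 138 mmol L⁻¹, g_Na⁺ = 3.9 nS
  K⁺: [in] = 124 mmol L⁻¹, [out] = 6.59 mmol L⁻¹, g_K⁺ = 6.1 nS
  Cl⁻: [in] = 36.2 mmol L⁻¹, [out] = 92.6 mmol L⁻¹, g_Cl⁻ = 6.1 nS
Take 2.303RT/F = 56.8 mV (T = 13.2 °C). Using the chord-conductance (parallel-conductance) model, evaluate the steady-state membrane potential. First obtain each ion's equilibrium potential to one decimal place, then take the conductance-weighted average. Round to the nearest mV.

-21 mV

E_Na⁺ = (56.8/1)·log₁₀(138/10.7) = 63.1 mV
E_K⁺ = (56.8/1)·log₁₀(6.59/124) = -72.4 mV
E_Cl⁻ = (56.8/-1)·log₁₀(92.6/36.2) = -23.2 mV
Vm = (Σ gᵢEᵢ)/(Σ gᵢ) = (3.9·63.1 + 6.1·-72.4 + 6.1·-23.2) / (3.9 + 6.1 + 6.1)
= -337.07 / 16.1 = -20.94 mV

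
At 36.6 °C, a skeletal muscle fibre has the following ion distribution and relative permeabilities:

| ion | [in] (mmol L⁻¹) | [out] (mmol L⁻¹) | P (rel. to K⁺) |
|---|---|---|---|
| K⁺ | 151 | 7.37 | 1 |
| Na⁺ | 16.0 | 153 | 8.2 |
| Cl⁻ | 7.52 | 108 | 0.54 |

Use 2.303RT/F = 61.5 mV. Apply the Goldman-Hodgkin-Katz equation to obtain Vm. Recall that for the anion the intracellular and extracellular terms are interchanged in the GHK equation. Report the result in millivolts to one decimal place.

35.1 mV

Vm = 61.5 · log₁₀[(Σ P·[cation]ₒ + Σ P·[anion]ᵢ) / (Σ P·[cation]ᵢ + Σ P·[anion]ₒ)]
Numerator = 1×7.37 + 8.2×153 + 0.54×7.52 = 1266
Denominator = 1×151 + 8.2×16.0 + 0.54×108 = 340.5
Vm = 61.5 · log₁₀(3.7179) = 61.5 × (0.5703) = 35.07 mV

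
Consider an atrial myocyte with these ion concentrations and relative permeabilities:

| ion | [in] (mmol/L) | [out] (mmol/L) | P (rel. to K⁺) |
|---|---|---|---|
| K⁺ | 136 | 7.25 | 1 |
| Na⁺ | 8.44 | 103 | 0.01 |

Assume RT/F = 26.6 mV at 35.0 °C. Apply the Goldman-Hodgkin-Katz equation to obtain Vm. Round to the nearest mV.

Vm = 26.6 · ln[(Σ P·[cation]ₒ + Σ P·[anion]ᵢ) / (Σ P·[cation]ᵢ + Σ P·[anion]ₒ)]
Numerator = 1×7.25 + 0.01×103 = 8.28
Denominator = 1×136 + 0.01×8.44 = 136.1
Vm = 26.6 · ln(0.060845) = 26.6 × (-2.7994) = -74.46 mV

-74 mV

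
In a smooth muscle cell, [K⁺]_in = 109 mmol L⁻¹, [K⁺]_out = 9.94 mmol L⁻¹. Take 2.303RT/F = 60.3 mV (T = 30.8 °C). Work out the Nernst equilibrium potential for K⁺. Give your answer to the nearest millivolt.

E = (60.3/z) · log₁₀([K⁺]_out/[K⁺]_in) with z = +1.
= (60.3/1) · log₁₀(9.94/109) = 60.30 · log₁₀(0.09119)
= 60.30 · (-1.0400) = -62.71 mV

-63 mV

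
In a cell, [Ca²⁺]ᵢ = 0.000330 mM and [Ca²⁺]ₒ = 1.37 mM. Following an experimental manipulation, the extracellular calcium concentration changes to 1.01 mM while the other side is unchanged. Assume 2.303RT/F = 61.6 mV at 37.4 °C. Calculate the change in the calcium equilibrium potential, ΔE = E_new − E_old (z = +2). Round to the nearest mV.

E_old = (61.6/2)·log₁₀(1.37/0.000330) = 111.44 mV
E_new = (61.6/2)·log₁₀(1.01/0.000330) = 107.36 mV
ΔE = 107.36 − (111.44) = -4.08 mV

-4 mV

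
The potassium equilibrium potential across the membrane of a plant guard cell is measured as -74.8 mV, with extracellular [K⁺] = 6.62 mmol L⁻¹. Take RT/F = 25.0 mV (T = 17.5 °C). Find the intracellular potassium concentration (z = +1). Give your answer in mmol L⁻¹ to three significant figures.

132 mmol L⁻¹

Nernst: E = (25.0/1) · ln([out]/[in]), so ln([out]/[in]) = -74.8 × 1 / 25.0 = -2.9920.
[out]/[in] = e^(-2.9920) = 0.05019.
[in] = 6.62 / 0.05019 = 131.9 mmol L⁻¹.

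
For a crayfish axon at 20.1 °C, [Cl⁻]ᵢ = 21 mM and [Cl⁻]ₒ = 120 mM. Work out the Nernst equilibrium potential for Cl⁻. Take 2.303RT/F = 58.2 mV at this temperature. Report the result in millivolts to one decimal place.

-44.1 mV

E = (58.2/z) · log₁₀([Cl⁻]_out/[Cl⁻]_in) with z = -1.
For an anion, dividing by z = -1 reverses the sign.
= (58.2/-1) · log₁₀(120/21) = -58.20 · log₁₀(5.714)
= -58.20 · (0.7570) = -44.06 mV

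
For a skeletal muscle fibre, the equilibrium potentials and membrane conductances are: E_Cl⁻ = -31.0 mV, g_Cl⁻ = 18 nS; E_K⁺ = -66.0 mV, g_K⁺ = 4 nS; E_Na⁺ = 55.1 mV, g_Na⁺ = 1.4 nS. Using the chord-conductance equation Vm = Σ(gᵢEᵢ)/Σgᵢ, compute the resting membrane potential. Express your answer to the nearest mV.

-32 mV

Σ gᵢEᵢ = 18·(-31.0) + 4·(-66.0) + 1.4·(55.1) = -744.86
Σ gᵢ = 18 + 4 + 1.4 = 23.4
Vm = -744.86 / 23.4 = -31.83 mV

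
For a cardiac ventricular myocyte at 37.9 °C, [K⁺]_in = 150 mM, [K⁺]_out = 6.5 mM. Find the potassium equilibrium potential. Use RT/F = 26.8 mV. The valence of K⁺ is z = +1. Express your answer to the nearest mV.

E = (26.8/z) · ln([K⁺]_out/[K⁺]_in) with z = +1.
= (26.8/1) · ln(6.5/150) = 26.80 · ln(0.04333)
= 26.80 · (-3.1388) = -84.12 mV

-84 mV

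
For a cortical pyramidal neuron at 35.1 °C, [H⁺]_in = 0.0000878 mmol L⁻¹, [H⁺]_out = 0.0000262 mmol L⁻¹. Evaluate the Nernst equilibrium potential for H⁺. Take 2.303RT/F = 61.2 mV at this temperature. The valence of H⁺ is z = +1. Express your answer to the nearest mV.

E = (61.2/z) · log₁₀([H⁺]_out/[H⁺]_in) with z = +1.
= (61.2/1) · log₁₀(0.0000262/0.0000878) = 61.20 · log₁₀(0.2984)
= 61.20 · (-0.5252) = -32.14 mV

-32 mV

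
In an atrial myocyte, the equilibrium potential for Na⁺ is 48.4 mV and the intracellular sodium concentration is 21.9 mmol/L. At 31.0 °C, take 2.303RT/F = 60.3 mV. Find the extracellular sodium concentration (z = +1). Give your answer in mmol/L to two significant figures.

140 mmol/L

Nernst: E = (60.3/1) · log₁₀([out]/[in]), so log₁₀([out]/[in]) = 48.4 × 1 / 60.3 = 0.8027.
[out]/[in] = 10^(0.8027) = 6.348.
[out] = 6.348 × 21.9 = 139 mmol/L.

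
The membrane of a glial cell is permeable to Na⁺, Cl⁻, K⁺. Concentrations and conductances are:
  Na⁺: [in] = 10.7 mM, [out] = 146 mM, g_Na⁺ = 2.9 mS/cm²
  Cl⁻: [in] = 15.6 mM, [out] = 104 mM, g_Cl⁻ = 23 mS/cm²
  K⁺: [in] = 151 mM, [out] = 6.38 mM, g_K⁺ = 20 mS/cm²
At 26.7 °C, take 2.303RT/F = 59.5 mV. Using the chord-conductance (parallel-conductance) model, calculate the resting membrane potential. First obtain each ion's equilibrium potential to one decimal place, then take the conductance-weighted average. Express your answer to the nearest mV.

-56 mV

E_Na⁺ = (59.5/1)·log₁₀(146/10.7) = 67.5 mV
E_Cl⁻ = (59.5/-1)·log₁₀(104/15.6) = -49.0 mV
E_K⁺ = (59.5/1)·log₁₀(6.38/151) = -81.8 mV
Vm = (Σ gᵢEᵢ)/(Σ gᵢ) = (2.9·67.5 + 23·-49.0 + 20·-81.8) / (2.9 + 23 + 20)
= -2567.25 / 45.9 = -55.93 mV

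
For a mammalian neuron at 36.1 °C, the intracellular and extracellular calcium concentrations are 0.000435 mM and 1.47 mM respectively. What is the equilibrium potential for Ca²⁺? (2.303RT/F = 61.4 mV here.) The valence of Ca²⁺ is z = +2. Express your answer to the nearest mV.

108 mV

E = (61.4/z) · log₁₀([Ca²⁺]_out/[Ca²⁺]_in) with z = +2.
= (61.4/2) · log₁₀(1.47/0.000435) = 30.70 · log₁₀(3379)
= 30.70 · (3.5288) = 108.34 mV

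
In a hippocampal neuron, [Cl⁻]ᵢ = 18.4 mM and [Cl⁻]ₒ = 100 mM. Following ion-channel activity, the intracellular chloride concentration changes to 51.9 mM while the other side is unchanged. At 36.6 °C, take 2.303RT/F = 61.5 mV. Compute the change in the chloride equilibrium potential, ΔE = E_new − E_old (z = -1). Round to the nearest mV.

28 mV

E_old = (61.5/-1)·log₁₀(100/18.4) = -45.21 mV
E_new = (61.5/-1)·log₁₀(100/51.9) = -17.52 mV
ΔE = -17.52 − (-45.21) = 27.70 mV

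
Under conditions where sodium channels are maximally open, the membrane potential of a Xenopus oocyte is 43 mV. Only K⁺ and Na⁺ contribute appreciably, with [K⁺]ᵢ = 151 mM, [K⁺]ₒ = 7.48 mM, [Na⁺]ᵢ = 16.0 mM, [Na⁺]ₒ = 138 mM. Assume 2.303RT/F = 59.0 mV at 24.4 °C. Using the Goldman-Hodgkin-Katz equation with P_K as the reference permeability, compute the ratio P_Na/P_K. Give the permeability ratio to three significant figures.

15.3

Let α = P_Na/P_K. GHK: Vm = 59.0·log₁₀[(Kₒ + α·Naₒ)/(Kᵢ + α·Naᵢ)].
10^(Vm/59.0) = 10^(43.0/59.0) = 5.3557
So 5.3557·(Kᵢ + α·Naᵢ) = Kₒ + α·Naₒ → α = (5.3557·151.0 − 7.48) / (138.0 − 5.3557·16.0)
α = (808.7 − 7.48) / (138.0 − 85.69) = 801.2/52.31 = 15.32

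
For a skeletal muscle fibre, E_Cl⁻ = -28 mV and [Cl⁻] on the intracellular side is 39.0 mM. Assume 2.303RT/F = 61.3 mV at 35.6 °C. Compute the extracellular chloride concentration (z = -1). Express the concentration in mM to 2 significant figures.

110 mM

Nernst: E = (61.3/-1) · log₁₀([out]/[in]), so log₁₀([out]/[in]) = -28.0 × -1 / 61.3 = 0.4568.
[out]/[in] = 10^(0.4568) = 2.863.
[out] = 2.863 × 39.0 = 111.6 mM.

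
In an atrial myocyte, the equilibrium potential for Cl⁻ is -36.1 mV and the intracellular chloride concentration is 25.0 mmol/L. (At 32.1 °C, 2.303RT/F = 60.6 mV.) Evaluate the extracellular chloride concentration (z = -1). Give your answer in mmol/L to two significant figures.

Nernst: E = (60.6/-1) · log₁₀([out]/[in]), so log₁₀([out]/[in]) = -36.1 × -1 / 60.6 = 0.5957.
[out]/[in] = 10^(0.5957) = 3.942.
[out] = 3.942 × 25.0 = 98.55 mmol/L.

99 mmol/L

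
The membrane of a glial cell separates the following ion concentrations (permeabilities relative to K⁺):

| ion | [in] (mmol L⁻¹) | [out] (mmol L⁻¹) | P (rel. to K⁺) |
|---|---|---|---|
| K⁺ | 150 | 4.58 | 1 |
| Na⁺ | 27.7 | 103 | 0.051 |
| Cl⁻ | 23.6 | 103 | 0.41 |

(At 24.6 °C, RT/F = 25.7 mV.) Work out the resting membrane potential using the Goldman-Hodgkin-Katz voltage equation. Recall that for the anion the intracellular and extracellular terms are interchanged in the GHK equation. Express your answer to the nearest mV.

-59 mV

Vm = 25.7 · ln[(Σ P·[cation]ₒ + Σ P·[anion]ᵢ) / (Σ P·[cation]ᵢ + Σ P·[anion]ₒ)]
Numerator = 1×4.58 + 0.051×103 + 0.41×23.6 = 19.51
Denominator = 1×150 + 0.051×27.7 + 0.41×103 = 193.6
Vm = 25.7 · ln(0.10075) = 25.7 × (-2.2951) = -58.99 mV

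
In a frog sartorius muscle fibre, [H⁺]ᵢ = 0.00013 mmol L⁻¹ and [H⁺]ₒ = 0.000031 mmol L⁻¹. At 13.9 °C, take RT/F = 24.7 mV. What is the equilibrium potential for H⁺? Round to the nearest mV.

E = (24.7/z) · ln([H⁺]_out/[H⁺]_in) with z = +1.
= (24.7/1) · ln(0.000031/0.00013) = 24.70 · ln(0.2385)
= 24.70 · (-1.4335) = -35.41 mV

-35 mV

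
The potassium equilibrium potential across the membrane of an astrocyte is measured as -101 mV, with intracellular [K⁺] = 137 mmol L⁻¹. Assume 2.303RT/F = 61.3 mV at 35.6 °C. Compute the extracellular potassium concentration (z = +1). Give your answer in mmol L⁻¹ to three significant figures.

3.08 mmol L⁻¹

Nernst: E = (61.3/1) · log₁₀([out]/[in]), so log₁₀([out]/[in]) = -101.0 × 1 / 61.3 = -1.6476.
[out]/[in] = 10^(-1.6476) = 0.02251.
[out] = 0.02251 × 137 = 3.084 mmol L⁻¹.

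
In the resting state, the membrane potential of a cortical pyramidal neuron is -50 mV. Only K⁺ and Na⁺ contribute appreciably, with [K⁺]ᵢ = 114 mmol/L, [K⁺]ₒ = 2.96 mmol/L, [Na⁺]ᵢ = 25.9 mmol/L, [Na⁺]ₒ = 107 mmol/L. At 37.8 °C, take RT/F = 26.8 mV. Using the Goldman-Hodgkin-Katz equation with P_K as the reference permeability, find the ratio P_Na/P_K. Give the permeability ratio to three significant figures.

0.143

Let α = P_Na/P_K. GHK: Vm = 26.8·ln[(Kₒ + α·Naₒ)/(Kᵢ + α·Naᵢ)].
e^(Vm/26.8) = e^(-50.0/26.8) = 0.15479
So 0.15479·(Kᵢ + α·Naᵢ) = Kₒ + α·Naₒ → α = (0.15479·114.0 − 2.96) / (107.0 − 0.15479·25.9)
α = (17.65 − 2.96) / (107.0 − 4.009) = 14.69/103 = 0.1426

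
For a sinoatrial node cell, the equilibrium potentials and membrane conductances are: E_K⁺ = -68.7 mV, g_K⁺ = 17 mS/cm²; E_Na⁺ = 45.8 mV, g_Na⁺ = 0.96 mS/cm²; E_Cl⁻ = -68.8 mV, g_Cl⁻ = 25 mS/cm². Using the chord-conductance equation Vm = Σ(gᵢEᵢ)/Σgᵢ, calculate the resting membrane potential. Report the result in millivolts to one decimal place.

-66.2 mV

Σ gᵢEᵢ = 17·(-68.7) + 0.96·(45.8) + 25·(-68.8) = -2843.93
Σ gᵢ = 17 + 0.96 + 25 = 42.96
Vm = -2843.93 / 42.96 = -66.20 mV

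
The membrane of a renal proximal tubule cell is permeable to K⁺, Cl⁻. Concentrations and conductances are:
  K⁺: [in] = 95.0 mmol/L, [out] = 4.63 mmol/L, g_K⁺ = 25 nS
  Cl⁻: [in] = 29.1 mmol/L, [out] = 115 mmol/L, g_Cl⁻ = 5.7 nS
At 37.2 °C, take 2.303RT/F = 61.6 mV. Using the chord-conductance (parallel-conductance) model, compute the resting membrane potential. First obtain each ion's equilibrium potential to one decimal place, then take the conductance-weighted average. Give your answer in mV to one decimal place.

-72.6 mV

E_K⁺ = (61.6/1)·log₁₀(4.63/95.0) = -80.8 mV
E_Cl⁻ = (61.6/-1)·log₁₀(115/29.1) = -36.8 mV
Vm = (Σ gᵢEᵢ)/(Σ gᵢ) = (25·-80.8 + 5.7·-36.8) / (25 + 5.7)
= -2229.76 / 30.7 = -72.63 mV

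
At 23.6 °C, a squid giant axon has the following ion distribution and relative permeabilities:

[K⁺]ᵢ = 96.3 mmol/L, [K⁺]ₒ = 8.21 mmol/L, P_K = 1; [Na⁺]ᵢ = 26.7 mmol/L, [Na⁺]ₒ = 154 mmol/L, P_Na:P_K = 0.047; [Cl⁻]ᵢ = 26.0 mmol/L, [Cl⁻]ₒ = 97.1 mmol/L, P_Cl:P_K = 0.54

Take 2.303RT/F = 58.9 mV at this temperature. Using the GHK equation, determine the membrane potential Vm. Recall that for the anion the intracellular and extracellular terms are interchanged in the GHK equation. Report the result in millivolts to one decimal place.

Vm = 58.9 · log₁₀[(Σ P·[cation]ₒ + Σ P·[anion]ᵢ) / (Σ P·[cation]ᵢ + Σ P·[anion]ₒ)]
Numerator = 1×8.21 + 0.047×154 + 0.54×26.0 = 29.49
Denominator = 1×96.3 + 0.047×26.7 + 0.54×97.1 = 150
Vm = 58.9 · log₁₀(0.1966) = 58.9 × (-0.7064) = -41.61 mV

-41.6 mV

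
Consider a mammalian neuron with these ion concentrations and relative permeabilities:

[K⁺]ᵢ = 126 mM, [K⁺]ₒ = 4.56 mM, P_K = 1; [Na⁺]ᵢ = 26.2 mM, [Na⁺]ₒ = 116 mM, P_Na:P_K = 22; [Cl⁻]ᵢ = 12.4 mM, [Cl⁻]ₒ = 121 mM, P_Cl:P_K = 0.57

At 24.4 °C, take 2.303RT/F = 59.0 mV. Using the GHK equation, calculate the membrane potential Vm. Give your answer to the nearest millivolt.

31 mV

Vm = 59.0 · log₁₀[(Σ P·[cation]ₒ + Σ P·[anion]ᵢ) / (Σ P·[cation]ᵢ + Σ P·[anion]ₒ)]
Numerator = 1×4.56 + 22×116 + 0.57×12.4 = 2564
Denominator = 1×126 + 22×26.2 + 0.57×121 = 771.4
Vm = 59.0 · log₁₀(3.3235) = 59.0 × (0.5216) = 30.77 mV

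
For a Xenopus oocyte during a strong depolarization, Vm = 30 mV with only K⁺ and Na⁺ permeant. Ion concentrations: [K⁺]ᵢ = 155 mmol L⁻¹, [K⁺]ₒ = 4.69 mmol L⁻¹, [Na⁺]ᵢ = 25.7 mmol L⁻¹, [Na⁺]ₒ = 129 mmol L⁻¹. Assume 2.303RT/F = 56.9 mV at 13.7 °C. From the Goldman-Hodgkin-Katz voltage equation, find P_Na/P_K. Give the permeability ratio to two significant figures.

Let α = P_Na/P_K. GHK: Vm = 56.9·log₁₀[(Kₒ + α·Naₒ)/(Kᵢ + α·Naᵢ)].
10^(Vm/56.9) = 10^(30.0/56.9) = 3.367
So 3.367·(Kᵢ + α·Naᵢ) = Kₒ + α·Naₒ → α = (3.367·155.0 − 4.69) / (129.0 − 3.367·25.7)
α = (521.9 − 4.69) / (129.0 − 86.53) = 517.2/42.47 = 12.18

12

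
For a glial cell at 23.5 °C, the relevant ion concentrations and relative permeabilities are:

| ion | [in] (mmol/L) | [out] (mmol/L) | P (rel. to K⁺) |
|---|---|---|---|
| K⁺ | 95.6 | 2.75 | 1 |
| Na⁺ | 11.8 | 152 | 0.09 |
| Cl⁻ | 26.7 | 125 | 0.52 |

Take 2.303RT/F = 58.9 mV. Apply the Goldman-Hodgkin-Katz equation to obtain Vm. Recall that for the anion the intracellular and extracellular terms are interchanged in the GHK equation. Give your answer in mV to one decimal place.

Vm = 58.9 · log₁₀[(Σ P·[cation]ₒ + Σ P·[anion]ᵢ) / (Σ P·[cation]ᵢ + Σ P·[anion]ₒ)]
Numerator = 1×2.75 + 0.09×152 + 0.52×26.7 = 30.31
Denominator = 1×95.6 + 0.09×11.8 + 0.52×125 = 161.7
Vm = 58.9 · log₁₀(0.18751) = 58.9 × (-0.7270) = -42.82 mV

-42.8 mV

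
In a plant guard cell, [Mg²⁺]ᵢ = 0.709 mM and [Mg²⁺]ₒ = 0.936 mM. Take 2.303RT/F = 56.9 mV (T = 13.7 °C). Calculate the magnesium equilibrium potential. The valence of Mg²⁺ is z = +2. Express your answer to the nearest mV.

E = (56.9/z) · log₁₀([Mg²⁺]_out/[Mg²⁺]_in) with z = +2.
= (56.9/2) · log₁₀(0.936/0.709) = 28.45 · log₁₀(1.32)
= 28.45 · (0.1206) = 3.43 mV

3 mV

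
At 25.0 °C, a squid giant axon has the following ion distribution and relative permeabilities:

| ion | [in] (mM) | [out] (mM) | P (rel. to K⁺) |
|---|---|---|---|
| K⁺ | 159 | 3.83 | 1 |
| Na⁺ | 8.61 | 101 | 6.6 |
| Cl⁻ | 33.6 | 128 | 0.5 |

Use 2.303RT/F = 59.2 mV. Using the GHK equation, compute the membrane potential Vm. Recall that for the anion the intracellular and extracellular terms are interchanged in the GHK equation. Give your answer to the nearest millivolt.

Vm = 59.2 · log₁₀[(Σ P·[cation]ₒ + Σ P·[anion]ᵢ) / (Σ P·[cation]ᵢ + Σ P·[anion]ₒ)]
Numerator = 1×3.83 + 6.6×101 + 0.5×33.6 = 687.2
Denominator = 1×159 + 6.6×8.61 + 0.5×128 = 279.8
Vm = 59.2 · log₁₀(2.4559) = 59.2 × (0.3902) = 23.10 mV

23 mV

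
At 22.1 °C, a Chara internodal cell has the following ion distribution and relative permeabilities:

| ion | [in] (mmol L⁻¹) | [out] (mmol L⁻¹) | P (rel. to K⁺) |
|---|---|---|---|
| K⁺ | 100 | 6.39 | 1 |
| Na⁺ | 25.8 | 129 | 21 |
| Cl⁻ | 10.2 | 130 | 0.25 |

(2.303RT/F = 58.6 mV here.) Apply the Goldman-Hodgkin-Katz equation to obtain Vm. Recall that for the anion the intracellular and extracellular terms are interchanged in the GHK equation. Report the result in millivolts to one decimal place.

Vm = 58.6 · log₁₀[(Σ P·[cation]ₒ + Σ P·[anion]ᵢ) / (Σ P·[cation]ᵢ + Σ P·[anion]ₒ)]
Numerator = 1×6.39 + 21×129 + 0.25×10.2 = 2718
Denominator = 1×100 + 21×25.8 + 0.25×130 = 674.3
Vm = 58.6 · log₁₀(4.0308) = 58.6 × (0.6054) = 35.48 mV

35.5 mV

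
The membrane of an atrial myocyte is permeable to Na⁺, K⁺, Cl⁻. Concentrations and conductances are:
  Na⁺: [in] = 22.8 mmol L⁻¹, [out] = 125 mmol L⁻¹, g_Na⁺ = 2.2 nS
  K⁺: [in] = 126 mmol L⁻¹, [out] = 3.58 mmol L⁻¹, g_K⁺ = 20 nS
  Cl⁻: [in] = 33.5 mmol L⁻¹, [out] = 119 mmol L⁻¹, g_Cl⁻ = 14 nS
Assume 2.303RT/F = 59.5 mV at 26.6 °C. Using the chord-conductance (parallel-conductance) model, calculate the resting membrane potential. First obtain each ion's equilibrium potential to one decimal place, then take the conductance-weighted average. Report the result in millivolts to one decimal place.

E_Na⁺ = (59.5/1)·log₁₀(125/22.8) = 44.0 mV
E_K⁺ = (59.5/1)·log₁₀(3.58/126) = -92.0 mV
E_Cl⁻ = (59.5/-1)·log₁₀(119/33.5) = -32.8 mV
Vm = (Σ gᵢEᵢ)/(Σ gᵢ) = (2.2·44.0 + 20·-92.0 + 14·-32.8) / (2.2 + 20 + 14)
= -2202.40 / 36.2 = -60.84 mV

-60.8 mV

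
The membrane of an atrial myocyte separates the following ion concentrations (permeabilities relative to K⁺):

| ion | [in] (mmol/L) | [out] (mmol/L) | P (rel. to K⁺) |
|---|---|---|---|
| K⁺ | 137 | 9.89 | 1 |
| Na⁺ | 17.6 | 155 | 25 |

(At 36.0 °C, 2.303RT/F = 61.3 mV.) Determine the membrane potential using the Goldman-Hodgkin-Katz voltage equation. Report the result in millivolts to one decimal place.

50.8 mV

Vm = 61.3 · log₁₀[(Σ P·[cation]ₒ + Σ P·[anion]ᵢ) / (Σ P·[cation]ᵢ + Σ P·[anion]ₒ)]
Numerator = 1×9.89 + 25×155 = 3885
Denominator = 1×137 + 25×17.6 = 577
Vm = 61.3 · log₁₀(6.7329) = 61.3 × (0.8282) = 50.77 mV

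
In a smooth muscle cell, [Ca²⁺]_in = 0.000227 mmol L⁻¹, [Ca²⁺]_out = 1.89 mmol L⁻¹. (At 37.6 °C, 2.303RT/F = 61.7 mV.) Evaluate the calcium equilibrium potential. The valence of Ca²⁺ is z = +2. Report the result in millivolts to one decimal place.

E = (61.7/z) · log₁₀([Ca²⁺]_out/[Ca²⁺]_in) with z = +2.
= (61.7/2) · log₁₀(1.89/0.000227) = 30.85 · log₁₀(8326)
= 30.85 · (3.9204) = 120.95 mV

120.9 mV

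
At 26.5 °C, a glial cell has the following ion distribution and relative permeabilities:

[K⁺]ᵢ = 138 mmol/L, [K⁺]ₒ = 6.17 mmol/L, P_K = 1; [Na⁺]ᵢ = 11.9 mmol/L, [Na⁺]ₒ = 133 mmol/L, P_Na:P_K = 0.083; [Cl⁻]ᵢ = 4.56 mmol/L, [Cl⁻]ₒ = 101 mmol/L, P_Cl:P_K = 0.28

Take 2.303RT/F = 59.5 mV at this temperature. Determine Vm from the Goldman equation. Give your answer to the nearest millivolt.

Vm = 59.5 · log₁₀[(Σ P·[cation]ₒ + Σ P·[anion]ᵢ) / (Σ P·[cation]ᵢ + Σ P·[anion]ₒ)]
Numerator = 1×6.17 + 0.083×133 + 0.28×4.56 = 18.49
Denominator = 1×138 + 0.083×11.9 + 0.28×101 = 167.3
Vm = 59.5 · log₁₀(0.11052) = 59.5 × (-0.9566) = -56.92 mV

-57 mV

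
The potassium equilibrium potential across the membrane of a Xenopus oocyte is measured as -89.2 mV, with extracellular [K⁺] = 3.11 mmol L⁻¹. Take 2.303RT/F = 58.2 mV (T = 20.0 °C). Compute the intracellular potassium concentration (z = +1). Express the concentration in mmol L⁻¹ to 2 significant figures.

Nernst: E = (58.2/1) · log₁₀([out]/[in]), so log₁₀([out]/[in]) = -89.2 × 1 / 58.2 = -1.5326.
[out]/[in] = 10^(-1.5326) = 0.02933.
[in] = 3.11 / 0.02933 = 106 mmol L⁻¹.

110 mmol L⁻¹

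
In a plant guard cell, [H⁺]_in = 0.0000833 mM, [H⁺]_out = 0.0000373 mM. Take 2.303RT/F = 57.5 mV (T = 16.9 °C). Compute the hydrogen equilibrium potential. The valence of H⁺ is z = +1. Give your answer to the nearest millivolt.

E = (57.5/z) · log₁₀([H⁺]_out/[H⁺]_in) with z = +1.
= (57.5/1) · log₁₀(0.0000373/0.0000833) = 57.50 · log₁₀(0.4478)
= 57.50 · (-0.3489) = -20.06 mV

-20 mV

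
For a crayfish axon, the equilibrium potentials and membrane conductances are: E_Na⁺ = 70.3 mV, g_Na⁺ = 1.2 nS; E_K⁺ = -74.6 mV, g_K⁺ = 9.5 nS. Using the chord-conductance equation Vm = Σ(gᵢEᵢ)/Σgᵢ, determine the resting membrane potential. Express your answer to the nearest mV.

-58 mV

Σ gᵢEᵢ = 1.2·(70.3) + 9.5·(-74.6) = -624.34
Σ gᵢ = 1.2 + 9.5 = 10.7
Vm = -624.34 / 10.7 = -58.35 mV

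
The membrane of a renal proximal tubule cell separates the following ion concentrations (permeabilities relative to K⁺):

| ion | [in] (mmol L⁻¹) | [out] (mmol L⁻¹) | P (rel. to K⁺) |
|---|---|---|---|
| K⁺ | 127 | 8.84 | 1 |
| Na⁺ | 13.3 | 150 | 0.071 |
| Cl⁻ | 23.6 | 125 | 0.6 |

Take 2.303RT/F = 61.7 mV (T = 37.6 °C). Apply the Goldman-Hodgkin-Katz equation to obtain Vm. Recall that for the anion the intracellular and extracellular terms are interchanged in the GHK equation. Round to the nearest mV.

Vm = 61.7 · log₁₀[(Σ P·[cation]ₒ + Σ P·[anion]ᵢ) / (Σ P·[cation]ᵢ + Σ P·[anion]ₒ)]
Numerator = 1×8.84 + 0.071×150 + 0.6×23.6 = 33.65
Denominator = 1×127 + 0.071×13.3 + 0.6×125 = 202.9
Vm = 61.7 · log₁₀(0.16581) = 61.7 × (-0.7804) = -48.15 mV

-48 mV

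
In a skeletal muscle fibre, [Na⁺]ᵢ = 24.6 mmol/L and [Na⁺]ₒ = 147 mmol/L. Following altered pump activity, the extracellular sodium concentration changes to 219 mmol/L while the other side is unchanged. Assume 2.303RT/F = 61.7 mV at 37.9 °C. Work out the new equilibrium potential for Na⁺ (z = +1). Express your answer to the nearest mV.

59 mV

After the shift: [Na⁺]_out = 219, [Na⁺]_in = 24.6 mmol/L.
E_new = (61.7/1)·log₁₀(219/24.6) = 61.70 · (0.9495) = 58.58 mV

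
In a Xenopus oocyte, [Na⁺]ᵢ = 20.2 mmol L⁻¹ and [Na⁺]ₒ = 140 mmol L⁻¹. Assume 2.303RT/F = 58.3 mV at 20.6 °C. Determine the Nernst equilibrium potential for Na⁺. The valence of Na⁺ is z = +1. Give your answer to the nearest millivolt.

49 mV

E = (58.3/z) · log₁₀([Na⁺]_out/[Na⁺]_in) with z = +1.
= (58.3/1) · log₁₀(140/20.2) = 58.30 · log₁₀(6.931)
= 58.30 · (0.8408) = 49.02 mV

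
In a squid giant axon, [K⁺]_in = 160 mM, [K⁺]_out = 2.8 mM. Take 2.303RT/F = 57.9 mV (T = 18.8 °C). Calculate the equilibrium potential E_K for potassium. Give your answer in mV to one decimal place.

-101.7 mV

E = (57.9/z) · log₁₀([K⁺]_out/[K⁺]_in) with z = +1.
= (57.9/1) · log₁₀(2.8/160) = 57.90 · log₁₀(0.0175)
= 57.90 · (-1.7570) = -101.73 mV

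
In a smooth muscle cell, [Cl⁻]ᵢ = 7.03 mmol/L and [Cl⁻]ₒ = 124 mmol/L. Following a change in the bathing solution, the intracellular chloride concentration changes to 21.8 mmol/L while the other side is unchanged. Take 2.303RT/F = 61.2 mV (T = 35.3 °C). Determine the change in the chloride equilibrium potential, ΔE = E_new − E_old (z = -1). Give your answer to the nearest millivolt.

30 mV

E_old = (61.2/-1)·log₁₀(124/7.03) = -76.28 mV
E_new = (61.2/-1)·log₁₀(124/21.8) = -46.20 mV
ΔE = -46.20 − (-76.28) = 30.08 mV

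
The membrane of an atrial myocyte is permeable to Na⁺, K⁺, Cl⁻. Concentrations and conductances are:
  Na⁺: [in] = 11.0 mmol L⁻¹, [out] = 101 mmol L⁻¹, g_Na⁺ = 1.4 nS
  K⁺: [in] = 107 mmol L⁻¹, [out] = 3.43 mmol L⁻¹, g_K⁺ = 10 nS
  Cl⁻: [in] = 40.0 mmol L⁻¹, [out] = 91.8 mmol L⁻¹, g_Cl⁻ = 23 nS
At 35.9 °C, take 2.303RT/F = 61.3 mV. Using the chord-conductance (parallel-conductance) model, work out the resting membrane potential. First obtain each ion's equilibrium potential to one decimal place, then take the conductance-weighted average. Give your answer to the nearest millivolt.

E_Na⁺ = (61.3/1)·log₁₀(101/11.0) = 59.0 mV
E_K⁺ = (61.3/1)·log₁₀(3.43/107) = -91.6 mV
E_Cl⁻ = (61.3/-1)·log₁₀(91.8/40.0) = -22.1 mV
Vm = (Σ gᵢEᵢ)/(Σ gᵢ) = (1.4·59.0 + 10·-91.6 + 23·-22.1) / (1.4 + 10 + 23)
= -1341.70 / 34.4 = -39.00 mV

-39 mV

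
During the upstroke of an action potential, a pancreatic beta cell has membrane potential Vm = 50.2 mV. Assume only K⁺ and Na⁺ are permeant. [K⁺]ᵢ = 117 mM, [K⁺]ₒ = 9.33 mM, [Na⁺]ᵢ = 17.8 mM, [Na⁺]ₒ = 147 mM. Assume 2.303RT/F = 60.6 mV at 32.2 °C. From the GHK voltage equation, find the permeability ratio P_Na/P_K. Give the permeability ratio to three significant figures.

Let α = P_Na/P_K. GHK: Vm = 60.6·log₁₀[(Kₒ + α·Naₒ)/(Kᵢ + α·Naᵢ)].
10^(Vm/60.6) = 10^(50.2/60.6) = 6.7357
So 6.7357·(Kᵢ + α·Naᵢ) = Kₒ + α·Naₒ → α = (6.7357·117.0 − 9.33) / (147.0 − 6.7357·17.8)
α = (788.1 − 9.33) / (147.0 − 119.9) = 778.7/27.1 = 28.73

28.7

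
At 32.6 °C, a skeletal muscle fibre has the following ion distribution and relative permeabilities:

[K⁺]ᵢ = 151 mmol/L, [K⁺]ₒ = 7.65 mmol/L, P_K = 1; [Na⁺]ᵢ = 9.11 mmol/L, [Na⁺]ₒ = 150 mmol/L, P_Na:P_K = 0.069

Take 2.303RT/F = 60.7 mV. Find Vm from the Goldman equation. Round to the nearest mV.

-56 mV

Vm = 60.7 · log₁₀[(Σ P·[cation]ₒ + Σ P·[anion]ᵢ) / (Σ P·[cation]ᵢ + Σ P·[anion]ₒ)]
Numerator = 1×7.65 + 0.069×150 = 18
Denominator = 1×151 + 0.069×9.11 = 151.6
Vm = 60.7 · log₁₀(0.11871) = 60.7 × (-0.9255) = -56.18 mV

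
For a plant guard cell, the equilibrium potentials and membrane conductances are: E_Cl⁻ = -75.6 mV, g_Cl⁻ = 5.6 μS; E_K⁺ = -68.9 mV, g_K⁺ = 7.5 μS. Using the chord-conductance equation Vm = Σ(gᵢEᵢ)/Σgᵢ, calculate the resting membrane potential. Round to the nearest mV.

Σ gᵢEᵢ = 5.6·(-75.6) + 7.5·(-68.9) = -940.11
Σ gᵢ = 5.6 + 7.5 = 13.1
Vm = -940.11 / 13.1 = -71.76 mV

-72 mV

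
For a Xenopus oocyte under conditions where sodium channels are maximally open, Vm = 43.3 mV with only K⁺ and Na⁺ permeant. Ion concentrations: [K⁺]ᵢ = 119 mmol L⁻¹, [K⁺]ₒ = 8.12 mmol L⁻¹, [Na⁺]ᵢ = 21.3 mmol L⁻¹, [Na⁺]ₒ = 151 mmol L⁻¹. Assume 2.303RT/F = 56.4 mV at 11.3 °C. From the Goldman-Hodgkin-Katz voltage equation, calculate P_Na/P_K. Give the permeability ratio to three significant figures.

26.3

Let α = P_Na/P_K. GHK: Vm = 56.4·log₁₀[(Kₒ + α·Naₒ)/(Kᵢ + α·Naᵢ)].
10^(Vm/56.4) = 10^(43.3/56.4) = 5.8577
So 5.8577·(Kᵢ + α·Naᵢ) = Kₒ + α·Naₒ → α = (5.8577·119.0 − 8.12) / (151.0 − 5.8577·21.3)
α = (697.1 − 8.12) / (151.0 − 124.8) = 689/26.23 = 26.27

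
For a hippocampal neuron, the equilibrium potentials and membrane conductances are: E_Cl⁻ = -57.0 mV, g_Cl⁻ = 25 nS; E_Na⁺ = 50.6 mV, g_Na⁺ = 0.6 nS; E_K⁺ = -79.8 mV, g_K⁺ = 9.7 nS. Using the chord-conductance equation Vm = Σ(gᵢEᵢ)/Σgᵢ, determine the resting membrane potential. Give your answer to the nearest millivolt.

-61 mV

Σ gᵢEᵢ = 25·(-57.0) + 0.6·(50.6) + 9.7·(-79.8) = -2168.70
Σ gᵢ = 25 + 0.6 + 9.7 = 35.3
Vm = -2168.70 / 35.3 = -61.44 mV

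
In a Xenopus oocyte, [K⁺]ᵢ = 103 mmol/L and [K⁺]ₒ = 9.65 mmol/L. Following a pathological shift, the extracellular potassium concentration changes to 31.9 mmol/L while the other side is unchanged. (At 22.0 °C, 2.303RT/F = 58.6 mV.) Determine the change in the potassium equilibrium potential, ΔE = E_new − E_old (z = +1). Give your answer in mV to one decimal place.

30.4 mV

E_old = (58.6/1)·log₁₀(9.65/103) = -60.26 mV
E_new = (58.6/1)·log₁₀(31.9/103) = -29.83 mV
ΔE = -29.83 − (-60.26) = 30.43 mV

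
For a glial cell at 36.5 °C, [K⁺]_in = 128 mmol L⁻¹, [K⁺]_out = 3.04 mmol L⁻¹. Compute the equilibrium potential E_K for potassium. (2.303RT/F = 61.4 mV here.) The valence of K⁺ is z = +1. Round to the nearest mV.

-100 mV

E = (61.4/z) · log₁₀([K⁺]_out/[K⁺]_in) with z = +1.
= (61.4/1) · log₁₀(3.04/128) = 61.40 · log₁₀(0.02375)
= 61.40 · (-1.6243) = -99.73 mV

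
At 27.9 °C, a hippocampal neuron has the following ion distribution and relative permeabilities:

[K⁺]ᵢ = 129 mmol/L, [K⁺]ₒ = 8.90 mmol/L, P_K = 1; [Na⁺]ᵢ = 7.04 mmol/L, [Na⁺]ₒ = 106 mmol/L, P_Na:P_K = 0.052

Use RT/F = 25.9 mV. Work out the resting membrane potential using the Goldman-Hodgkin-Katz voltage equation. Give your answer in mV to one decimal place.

-56.8 mV

Vm = 25.9 · ln[(Σ P·[cation]ₒ + Σ P·[anion]ᵢ) / (Σ P·[cation]ᵢ + Σ P·[anion]ₒ)]
Numerator = 1×8.90 + 0.052×106 = 14.41
Denominator = 1×129 + 0.052×7.04 = 129.4
Vm = 25.9 · ln(0.1114) = 25.9 × (-2.1946) = -56.84 mV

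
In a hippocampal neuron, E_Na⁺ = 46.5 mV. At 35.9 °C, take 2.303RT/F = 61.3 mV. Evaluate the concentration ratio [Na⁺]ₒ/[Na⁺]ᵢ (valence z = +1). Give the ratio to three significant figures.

log₁₀([out]/[in]) = E·z/(61.3) = 46.5 × 1 / 61.3 = 0.7586
[out]/[in] = 10^(0.7586) = 5.735

5.74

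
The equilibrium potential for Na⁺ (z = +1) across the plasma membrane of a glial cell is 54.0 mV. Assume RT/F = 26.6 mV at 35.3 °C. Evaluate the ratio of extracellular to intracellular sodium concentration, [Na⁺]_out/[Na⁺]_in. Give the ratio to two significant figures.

ln([out]/[in]) = E·z/(26.6) = 54.0 × 1 / 26.6 = 2.0301
[out]/[in] = e^(2.0301) = 7.615

7.6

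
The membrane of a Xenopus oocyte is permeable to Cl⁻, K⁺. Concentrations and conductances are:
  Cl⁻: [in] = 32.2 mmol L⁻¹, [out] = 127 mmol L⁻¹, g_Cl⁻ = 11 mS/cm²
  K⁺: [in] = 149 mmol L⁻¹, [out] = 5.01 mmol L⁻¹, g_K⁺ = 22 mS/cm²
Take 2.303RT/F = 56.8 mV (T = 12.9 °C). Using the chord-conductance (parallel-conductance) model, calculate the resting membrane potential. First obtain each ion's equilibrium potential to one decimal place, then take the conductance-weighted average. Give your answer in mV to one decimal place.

-67.1 mV

E_Cl⁻ = (56.8/-1)·log₁₀(127/32.2) = -33.8 mV
E_K⁺ = (56.8/1)·log₁₀(5.01/149) = -83.7 mV
Vm = (Σ gᵢEᵢ)/(Σ gᵢ) = (11·-33.8 + 22·-83.7) / (11 + 22)
= -2213.20 / 33 = -67.07 mV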